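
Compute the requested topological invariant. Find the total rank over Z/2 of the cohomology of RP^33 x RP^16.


dim H^*(RP^n; Z/2) = n+1 (one Z/2 in each degree 0..n).
Total Betti number is multiplicative.
Total = (33+1) * (16+1) = 34 * 17 = 578

578


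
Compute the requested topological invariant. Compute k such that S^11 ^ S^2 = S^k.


S^m ^ S^n = S^{m+n}.
k = 11 + 2 = 13

13


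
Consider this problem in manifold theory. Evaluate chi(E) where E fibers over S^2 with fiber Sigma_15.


chi(S^2) = 2 (n even), chi(Sigma_15) = 2 - 2*15 = -28.
chi(E) = 2 * (-28) = -56

-56


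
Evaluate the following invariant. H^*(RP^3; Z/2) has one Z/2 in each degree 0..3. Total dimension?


H^k(RP^3; Z/2) = Z/2 for each 0 <= k <= 3.
Total dimension = 3 + 1 = 4

4


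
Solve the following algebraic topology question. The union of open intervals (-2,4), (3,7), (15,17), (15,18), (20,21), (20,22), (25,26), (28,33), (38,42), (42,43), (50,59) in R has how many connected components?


Sort and merge overlapping open intervals.
Merged: (-2,7), (15,18), (20,22), (25,26), (28,33), (38,42), (42,43), (50,59).
Number of components = 8

8


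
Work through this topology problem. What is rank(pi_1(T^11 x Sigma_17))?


pi_1(A x B) = pi_1(A) x pi_1(B); rank of abelianization = b_1.
b_1(T^11) = 11, b_1(Sigma_17) = 2*17 = 34.
b_1(product) = 11 + 34 = 45

45


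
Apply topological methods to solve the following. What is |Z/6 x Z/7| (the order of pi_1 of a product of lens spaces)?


pi_1(X x Y) = pi_1(X) x pi_1(Y).
pi_1(L(6,1)) = Z/6, pi_1(L(7,1)) = Z/7.
|Z/6 x Z/7| = 6 * 7 = 42

42


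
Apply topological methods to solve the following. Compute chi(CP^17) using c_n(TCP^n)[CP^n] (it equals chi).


For any closed oriented manifold, <e(TM),[M]> = chi(M).
chi(CP^17) = 17+1 = 18

18


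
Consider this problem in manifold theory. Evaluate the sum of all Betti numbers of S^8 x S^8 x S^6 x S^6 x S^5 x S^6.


Total Betti number is multiplicative under products.
Each S^d (d>=1) has total Betti number 2.
There are 6 sphere factors.
Total = 2^6 = 64

64


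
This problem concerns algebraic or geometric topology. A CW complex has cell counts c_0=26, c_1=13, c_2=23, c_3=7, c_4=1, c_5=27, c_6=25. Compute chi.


chi = sum_k (-1)^k c_k.
= (-1)^0*26 + (-1)^1*13 + (-1)^2*23 + (-1)^3*7 + (-1)^4*1 + (-1)^5*27 + (-1)^6*25
= (26) + (-13) + (23) + (-7) + (1) + (-27) + (25)
= 28

28


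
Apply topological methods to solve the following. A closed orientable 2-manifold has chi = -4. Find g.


chi = 2 - 2g for closed orientable surfaces.
-4 = 2 - 2g
2g = 2 - (-4) = 6
g = 3

3


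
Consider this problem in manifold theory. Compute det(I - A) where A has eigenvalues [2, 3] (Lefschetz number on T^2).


For a torus self-map: L(f) = det(I - A) where A acts on H_1.
L(f) = (1-2) * (1-3) = -1 * -2 = 2

2


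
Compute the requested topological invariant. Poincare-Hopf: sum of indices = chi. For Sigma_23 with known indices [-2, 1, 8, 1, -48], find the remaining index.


Poincare-Hopf: sum of indices = chi(M).
chi(Sigma_23) = 2 - 2*23 = -44.
Sum of known indices = -40.
x = chi - (sum known) = -44 - (-40) = -4

-4


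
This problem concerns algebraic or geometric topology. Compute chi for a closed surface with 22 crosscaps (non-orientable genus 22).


For a non-orientable closed surface with k crosscaps: chi = 2 - k.
Here k = 22.
chi = 2 - 22 = -20

-20


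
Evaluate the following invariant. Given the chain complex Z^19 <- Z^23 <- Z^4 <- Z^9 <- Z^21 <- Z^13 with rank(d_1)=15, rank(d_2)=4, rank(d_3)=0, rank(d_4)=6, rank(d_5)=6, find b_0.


rank H_k = rank(ker d_k) - rank(im d_{k+1}).
rank(ker d_0) = rank(C_0) - rank(d_0) = 19 - 0 = 19.
rank(im d_{0+1}) = 15.
rank H_0 = 19 - 15 = 4

4


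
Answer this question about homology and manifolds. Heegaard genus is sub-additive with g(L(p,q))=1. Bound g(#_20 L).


Heegaard genus satisfies g(A#B) <= g(A) + g(B).
Each lens space has g = 1.
Upper bound: 20 * 1 = 20

20


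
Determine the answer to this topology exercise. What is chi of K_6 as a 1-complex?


K_6: V = 6, E = C(6,2) = 15.
chi = V - E = 6 - 15 = -9

-9


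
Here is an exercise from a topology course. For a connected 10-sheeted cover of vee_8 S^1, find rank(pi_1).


Nielsen-Schreier: an index-n subgroup of F_r is free of rank 1 + n(r-1).
Equivalently: chi(cover) = n*chi(base); chi(vee_r S^1) = 1 - 8 = -7.
chi(E) = 10*(-7) = -70; rank = 1 - chi(E) = 1 - (-70) = 71.
rank = 1 + 10*(8-1) = 1 + 70 = 71

71


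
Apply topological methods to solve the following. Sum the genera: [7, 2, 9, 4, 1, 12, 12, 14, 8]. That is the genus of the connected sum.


Genus is additive under connected sum of orientable surfaces.
g = 7 + 2 + 9 + 4 + 1 + 12 + 12 + 14 + 8 = 69

69


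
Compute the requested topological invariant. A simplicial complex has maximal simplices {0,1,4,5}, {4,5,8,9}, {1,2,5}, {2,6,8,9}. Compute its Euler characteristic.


Enumerate all faces; f-vector: f_0=8, f_1=18, f_2=13, f_3=3.
chi = sum (-1)^k f_k = 0

0


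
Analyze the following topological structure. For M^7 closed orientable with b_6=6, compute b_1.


Poincare duality for closed orientable n-manifolds: b_k = b_{n-k}.
Here n = 7, so b_1 = b_6 = 6

6


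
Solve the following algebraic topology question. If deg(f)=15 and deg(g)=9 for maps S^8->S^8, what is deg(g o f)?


Degree is multiplicative under composition: deg(g o f) = deg(g) * deg(f).
= 9 * 15 = 135

135


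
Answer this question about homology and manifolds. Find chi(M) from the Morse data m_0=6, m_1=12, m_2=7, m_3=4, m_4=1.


Morse theory: chi(M) = sum_k (-1)^k m_k where m_k = #(index-k critical points).
= (6) + (-12) + (7) + (-4) + (1) = -2

-2


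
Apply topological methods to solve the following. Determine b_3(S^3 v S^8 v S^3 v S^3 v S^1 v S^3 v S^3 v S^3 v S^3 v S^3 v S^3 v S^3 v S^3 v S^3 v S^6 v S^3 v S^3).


For a wedge of spheres, H_k (k>0) is free on one generator per sphere of dimension k.
Spheres of dimension 3: count = 14.
b_3 = 14

14


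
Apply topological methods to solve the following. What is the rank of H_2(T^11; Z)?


By the Kunneth formula, b_k(T^n) = C(n,k).
b_2(T^11) = C(11,2).
C(11,2) = 11!/(2!*9!) = 55

55


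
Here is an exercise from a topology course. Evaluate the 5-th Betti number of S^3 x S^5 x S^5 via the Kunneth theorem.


Each S^d has Poincare polynomial 1 + t^d.
The product S^3 x S^5 x S^5 has Poincare polynomial prod(1+t^d_i).
Expanding: b_0=1, b_3=1, b_5=2, b_8=2, b_10=1, b_13=1.
b_5 = 2

2


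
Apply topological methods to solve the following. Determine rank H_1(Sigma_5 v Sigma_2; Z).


For a wedge: H_1(A v B) = H_1(A) + H_1(B).
b_1(Sigma_5) = 10, b_1(Sigma_2) = 4.
b_1 = 10 + 4 = 14

14


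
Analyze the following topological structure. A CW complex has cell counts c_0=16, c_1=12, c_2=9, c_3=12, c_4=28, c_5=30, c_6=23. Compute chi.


chi = sum_k (-1)^k c_k.
= (-1)^0*16 + (-1)^1*12 + (-1)^2*9 + (-1)^3*12 + (-1)^4*28 + (-1)^5*30 + (-1)^6*23
= (16) + (-12) + (9) + (-12) + (28) + (-30) + (23)
= 22

22


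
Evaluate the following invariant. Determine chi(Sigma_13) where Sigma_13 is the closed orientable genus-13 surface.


For a closed orientable surface of genus g: chi = 2 - 2g.
Here g = 13.
chi = 2 - 2*13 = 2 - 26 = -24

-24


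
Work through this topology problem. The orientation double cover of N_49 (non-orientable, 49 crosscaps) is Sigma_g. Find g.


chi(N_49) = 2 - 49 = -47.
Double cover: chi(Sigma_g) = 2 * chi(N_49) = 2*(-47) = -94.
2 - 2g = -94, so g = (2 - (-94))/2 = 96/2 = 48

48


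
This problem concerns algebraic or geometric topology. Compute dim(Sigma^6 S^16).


Each suspension raises dimension by 1: Sigma S^n = S^{n+1}.
Sigma^6 S^16 = S^{16+6} = S^22

22


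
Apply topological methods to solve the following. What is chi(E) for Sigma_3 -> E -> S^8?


chi(S^8) = 2 (n even), chi(Sigma_3) = 2 - 2*3 = -4.
chi(E) = 2 * (-4) = -8

-8


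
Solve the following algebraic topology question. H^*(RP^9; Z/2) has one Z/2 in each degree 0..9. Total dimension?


H^k(RP^9; Z/2) = Z/2 for each 0 <= k <= 9.
Total dimension = 9 + 1 = 10

10


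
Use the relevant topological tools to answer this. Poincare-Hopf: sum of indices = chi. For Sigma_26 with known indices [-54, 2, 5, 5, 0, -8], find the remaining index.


Poincare-Hopf: sum of indices = chi(M).
chi(Sigma_26) = 2 - 2*26 = -50.
Sum of known indices = -50.
x = chi - (sum known) = -50 - (-50) = 0

0


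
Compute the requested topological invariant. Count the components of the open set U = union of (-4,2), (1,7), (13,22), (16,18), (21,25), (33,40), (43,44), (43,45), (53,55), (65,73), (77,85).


Sort and merge overlapping open intervals.
Merged: (-4,7), (13,25), (33,40), (43,45), (53,55), (65,73), (77,85).
Number of components = 7

7


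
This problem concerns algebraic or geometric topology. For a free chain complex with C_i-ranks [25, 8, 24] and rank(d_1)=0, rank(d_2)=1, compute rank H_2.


rank H_k = rank(ker d_k) - rank(im d_{k+1}).
rank(ker d_2) = rank(C_2) - rank(d_2) = 24 - 1 = 23.
rank(im d_{2+1}) = 0.
rank H_2 = 23 - 0 = 23

23


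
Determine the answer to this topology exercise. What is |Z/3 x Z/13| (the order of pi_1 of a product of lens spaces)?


pi_1(X x Y) = pi_1(X) x pi_1(Y).
pi_1(L(3,1)) = Z/3, pi_1(L(13,1)) = Z/13.
|Z/3 x Z/13| = 3 * 13 = 39

39


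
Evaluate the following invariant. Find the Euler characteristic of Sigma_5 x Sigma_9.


chi(Sigma_5) = 2 - 2*5 = -8
chi(Sigma_9) = 2 - 2*9 = -16
chi(product) = (-8) * (-16) = 128

128


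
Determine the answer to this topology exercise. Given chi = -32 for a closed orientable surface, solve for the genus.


chi = 2 - 2g for closed orientable surfaces.
-32 = 2 - 2g
2g = 2 - (-32) = 34
g = 17

17


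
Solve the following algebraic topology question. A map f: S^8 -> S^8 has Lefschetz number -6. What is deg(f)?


L(f) = 1 + (-1)^8 deg(f) on S^8.
-6 = 1 + (-1)^8 * deg(f)
(-1)^8 * deg(f) = -7
deg(f) = -7

-7


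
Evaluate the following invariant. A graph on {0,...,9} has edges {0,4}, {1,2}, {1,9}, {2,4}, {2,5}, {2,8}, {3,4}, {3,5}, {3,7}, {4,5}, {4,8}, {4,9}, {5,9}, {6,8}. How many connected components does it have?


Run DFS/union-find over 10 vertices.
V = 10, E = 14.
Number of components = 1

1


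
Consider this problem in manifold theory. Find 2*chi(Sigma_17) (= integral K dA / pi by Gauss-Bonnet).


Gauss-Bonnet: integral K dA = 2*pi*chi(M).
chi(Sigma_17) = 2 - 2*17 = -32.
(integral K dA)/pi = 2*chi = 2*(-32) = -64

-64


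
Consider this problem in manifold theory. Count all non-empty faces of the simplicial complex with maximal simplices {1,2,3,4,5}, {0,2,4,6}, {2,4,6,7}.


Each maximal simplex on m vertices has 2^m - 1 nonempty faces.
Take the union (dedupe shared faces).
Total distinct faces = 51

51


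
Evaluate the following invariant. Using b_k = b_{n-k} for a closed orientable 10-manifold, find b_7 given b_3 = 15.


Poincare duality for closed orientable n-manifolds: b_k = b_{n-k}.
Here n = 10, so b_7 = b_3 = 15

15


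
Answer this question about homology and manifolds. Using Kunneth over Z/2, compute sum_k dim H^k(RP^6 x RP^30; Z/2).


dim H^*(RP^n; Z/2) = n+1 (one Z/2 in each degree 0..n).
Total Betti number is multiplicative.
Total = (6+1) * (30+1) = 7 * 31 = 217

217


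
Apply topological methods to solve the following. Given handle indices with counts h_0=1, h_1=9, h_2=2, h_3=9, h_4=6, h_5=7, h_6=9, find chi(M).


Handles of index k contribute (-1)^k to chi (same as CW cells).
chi = (1) + (-9) + (2) + (-9) + (6) + (-7) + (9) = -7

-7


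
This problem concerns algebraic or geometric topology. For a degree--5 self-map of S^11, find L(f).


On S^11: L(f) = tr(f_0*) + (-1)^11 tr(f_11*) = 1 + (-1)^11 * deg(f).
L(f) = 1 + (-1)^11 * -5 = 1 + 5 = 6

6


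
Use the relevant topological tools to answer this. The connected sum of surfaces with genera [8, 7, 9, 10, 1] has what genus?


Genus is additive under connected sum of orientable surfaces.
g = 8 + 7 + 9 + 10 + 1 = 35

35


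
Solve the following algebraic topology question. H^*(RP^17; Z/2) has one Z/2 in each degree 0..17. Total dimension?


H^k(RP^17; Z/2) = Z/2 for each 0 <= k <= 17.
Total dimension = 17 + 1 = 18

18


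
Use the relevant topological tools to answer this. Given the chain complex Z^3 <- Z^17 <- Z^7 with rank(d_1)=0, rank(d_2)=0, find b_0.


rank H_k = rank(ker d_k) - rank(im d_{k+1}).
rank(ker d_0) = rank(C_0) - rank(d_0) = 3 - 0 = 3.
rank(im d_{0+1}) = 0.
rank H_0 = 3 - 0 = 3

3


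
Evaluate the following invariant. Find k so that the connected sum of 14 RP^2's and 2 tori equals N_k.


Since a >= 1, the sum is non-orientable; each T^2 can be replaced by RP^2 # RP^2 (since T^2#RP^2 = 3RP^2).
Total crosscaps k = 14 + 2*2 = 18.
Check via chi: chi = 14*1 + 2*0 - (14+2-1)*2 = -16 = 2 - k = -16. Consistent.

18


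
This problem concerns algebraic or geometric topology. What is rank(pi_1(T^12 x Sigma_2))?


pi_1(A x B) = pi_1(A) x pi_1(B); rank of abelianization = b_1.
b_1(T^12) = 12, b_1(Sigma_2) = 2*2 = 4.
b_1(product) = 12 + 4 = 16

16


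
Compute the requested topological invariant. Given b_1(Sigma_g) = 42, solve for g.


For a closed orientable surface: b_1 = 2g.
42 = 2g
g = 42 / 2 = 21

21


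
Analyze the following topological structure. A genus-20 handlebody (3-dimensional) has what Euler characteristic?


A genus-g handlebody deformation retracts to a wedge of g circles.
chi(vee_g S^1) = 1 - g.
chi(H_20) = 1 - 20 = -19

-19


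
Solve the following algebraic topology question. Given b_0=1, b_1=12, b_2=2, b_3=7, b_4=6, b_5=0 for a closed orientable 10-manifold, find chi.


By Poincare duality b_k = b_{10-k}, so full Betti numbers: b_0=1, b_1=12, b_2=2, b_3=7, b_4=6, b_5=0, b_6=6, b_7=7, b_8=2, b_9=12, b_10=1.
chi = sum (-1)^k b_k = -20

-20


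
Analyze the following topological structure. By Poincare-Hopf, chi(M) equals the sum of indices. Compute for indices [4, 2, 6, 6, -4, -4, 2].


Poincare-Hopf: chi(M) = sum of indices of zeros.
chi = (4) + (2) + (6) + (6) + (-4) + (-4) + (2) = 12

12


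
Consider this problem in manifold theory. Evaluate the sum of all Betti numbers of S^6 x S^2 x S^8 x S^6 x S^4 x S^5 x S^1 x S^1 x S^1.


Total Betti number is multiplicative under products.
Each S^d (d>=1) has total Betti number 2.
There are 9 sphere factors.
Total = 2^9 = 512

512


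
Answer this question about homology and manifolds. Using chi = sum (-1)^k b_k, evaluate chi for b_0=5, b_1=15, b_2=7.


chi = sum_k (-1)^k b_k.
= (5) + (-15) + (7)
= -3

-3


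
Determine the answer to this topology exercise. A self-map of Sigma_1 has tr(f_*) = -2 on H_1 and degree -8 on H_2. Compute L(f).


L(f) = tr(f_0*) - tr(f_1*) + tr(f_2*).
= 1 - (-2) + (-8)
= -5

-5


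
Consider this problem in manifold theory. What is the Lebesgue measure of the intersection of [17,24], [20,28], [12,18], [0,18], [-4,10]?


Intersection = [max(a_i), min(b_i)] = [20, 10].
Since 20 > 10, the intersection is empty.
Length = 0

0


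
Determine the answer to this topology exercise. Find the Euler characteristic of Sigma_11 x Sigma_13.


chi(Sigma_11) = 2 - 2*11 = -20
chi(Sigma_13) = 2 - 2*13 = -24
chi(product) = (-20) * (-24) = 480

480


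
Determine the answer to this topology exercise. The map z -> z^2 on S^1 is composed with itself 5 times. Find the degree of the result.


deg(f) = 2. Degree is multiplicative: deg(f^5) = (deg f)^5.
deg(f^5) = (2)^5 = 32

32


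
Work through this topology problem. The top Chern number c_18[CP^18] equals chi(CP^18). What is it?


For any closed oriented manifold, <e(TM),[M]> = chi(M).
chi(CP^18) = 18+1 = 19

19


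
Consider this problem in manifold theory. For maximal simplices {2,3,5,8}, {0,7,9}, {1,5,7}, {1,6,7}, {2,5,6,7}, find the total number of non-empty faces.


Each maximal simplex on m vertices has 2^m - 1 nonempty faces.
Take the union (dedupe shared faces).
Total distinct faces = 39

39


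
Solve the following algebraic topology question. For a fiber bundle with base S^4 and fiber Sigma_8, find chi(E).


chi(S^4) = 2 (n even), chi(Sigma_8) = 2 - 2*8 = -14.
chi(E) = 2 * (-14) = -28

-28


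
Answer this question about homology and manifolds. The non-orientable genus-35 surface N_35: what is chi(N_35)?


For a non-orientable closed surface with k crosscaps: chi = 2 - k.
Here k = 35.
chi = 2 - 35 = -33

-33


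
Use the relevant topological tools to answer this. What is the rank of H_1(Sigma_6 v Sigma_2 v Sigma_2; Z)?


For a wedge X v Y: reduced H_k(X v Y) = H_k(X) + H_k(Y).
Each Sigma_g contributes b_1 = 2g.
b_1 = 12 + 4 + 4 = 20

20


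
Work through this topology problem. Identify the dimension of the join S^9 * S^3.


Join of spheres: S^m * S^n = S^{m+n+1}.
dim = 9 + 3 + 1 = 13

13


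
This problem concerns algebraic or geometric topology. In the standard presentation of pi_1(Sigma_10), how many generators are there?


Standard presentation: pi_1(Sigma_g) = <a_1,b_1,...,a_g,b_g | [a_1,b_1]...[a_g,b_g] = 1>.
Number of generators = 2g = 2*10 = 20

20


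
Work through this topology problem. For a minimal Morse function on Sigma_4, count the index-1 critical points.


A perfect Morse function has m_k = b_k.
For Sigma_4: b_0=1, b_1=2g=8, b_2=1.
Saddles m_1 = 2g = 8

8


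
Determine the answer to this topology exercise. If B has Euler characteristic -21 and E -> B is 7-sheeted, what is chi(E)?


For a finite covering: chi(E) = (number of sheets) * chi(B).
chi(E) = 7 * (-21) = -147

-147


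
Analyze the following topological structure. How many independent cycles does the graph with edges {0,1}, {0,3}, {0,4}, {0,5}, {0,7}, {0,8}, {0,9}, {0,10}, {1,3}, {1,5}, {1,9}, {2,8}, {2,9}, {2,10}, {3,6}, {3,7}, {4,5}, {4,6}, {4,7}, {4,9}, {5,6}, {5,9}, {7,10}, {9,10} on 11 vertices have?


b_1 = E - V + (number of components).
E = 24, V = 11, components = 1.
b_1 = 24 - 11 + 1 = 14

14


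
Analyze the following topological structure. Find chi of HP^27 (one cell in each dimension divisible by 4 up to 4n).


HP^27 has one cell in each dimension 0, 4, ..., 4*27 (27+1 cells, all even-dim).
chi = 27 + 1 = 28

28


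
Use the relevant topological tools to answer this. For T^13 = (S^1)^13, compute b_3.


By the Kunneth formula, b_k(T^n) = C(n,k).
b_3(T^13) = C(13,3).
C(13,3) = 13!/(3!*10!) = 286

286


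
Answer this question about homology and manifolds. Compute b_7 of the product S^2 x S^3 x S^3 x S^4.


Each S^d has Poincare polynomial 1 + t^d.
The product S^2 x S^3 x S^3 x S^4 has Poincare polynomial prod(1+t^d_i).
Expanding: b_0=1, b_2=1, b_3=2, b_4=1, b_5=2, b_6=2, b_7=2, b_8=1, b_9=2, b_10=1, b_12=1.
b_7 = 2

2


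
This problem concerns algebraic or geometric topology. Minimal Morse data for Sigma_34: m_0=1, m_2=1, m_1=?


A perfect Morse function has m_k = b_k.
For Sigma_34: b_0=1, b_1=2g=68, b_2=1.
Saddles m_1 = 2g = 68

68


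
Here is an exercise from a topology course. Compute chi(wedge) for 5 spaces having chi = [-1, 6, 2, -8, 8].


chi(A v B) = chi(A) + chi(B) - 1 (one point identified).
For 5 spaces: chi = (sum chi_i) - (5 - 1).
sum = 7; chi = 7 - 4 = 3

3


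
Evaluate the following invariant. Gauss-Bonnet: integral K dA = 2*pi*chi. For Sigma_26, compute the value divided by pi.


Gauss-Bonnet: integral K dA = 2*pi*chi(M).
chi(Sigma_26) = 2 - 2*26 = -50.
(integral K dA)/pi = 2*chi = 2*(-50) = -100

-100


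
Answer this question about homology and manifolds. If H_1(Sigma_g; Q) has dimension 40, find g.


For a closed orientable surface: b_1 = 2g.
40 = 2g
g = 40 / 2 = 20

20


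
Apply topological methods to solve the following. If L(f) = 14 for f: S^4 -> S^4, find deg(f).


L(f) = 1 + (-1)^4 deg(f) on S^4.
14 = 1 + (-1)^4 * deg(f)
(-1)^4 * deg(f) = 13
deg(f) = 13

13


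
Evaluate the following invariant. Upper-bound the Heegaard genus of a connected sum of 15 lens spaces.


Heegaard genus satisfies g(A#B) <= g(A) + g(B).
Each lens space has g = 1.
Upper bound: 15 * 1 = 15

15


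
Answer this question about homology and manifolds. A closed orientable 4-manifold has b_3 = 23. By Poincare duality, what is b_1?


Poincare duality for closed orientable n-manifolds: b_k = b_{n-k}.
Here n = 4, so b_1 = b_3 = 23

23


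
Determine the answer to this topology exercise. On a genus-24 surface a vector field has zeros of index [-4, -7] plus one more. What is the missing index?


Poincare-Hopf: sum of indices = chi(M).
chi(Sigma_24) = 2 - 2*24 = -46.
Sum of known indices = -11.
x = chi - (sum known) = -46 - (-11) = -35

-35


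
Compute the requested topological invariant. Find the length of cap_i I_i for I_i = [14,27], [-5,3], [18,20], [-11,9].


Intersection = [max(a_i), min(b_i)] = [18, 3].
Since 18 > 3, the intersection is empty.
Length = 0

0


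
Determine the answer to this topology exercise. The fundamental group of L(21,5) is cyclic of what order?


pi_1(L(p,q)) = Z/pZ for any q coprime to p.
|pi_1(L(21,5))| = 21

21


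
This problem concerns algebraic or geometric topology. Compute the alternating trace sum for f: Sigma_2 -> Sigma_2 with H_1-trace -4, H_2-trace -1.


L(f) = tr(f_0*) - tr(f_1*) + tr(f_2*).
= 1 - (-4) + (-1)
= 4

4


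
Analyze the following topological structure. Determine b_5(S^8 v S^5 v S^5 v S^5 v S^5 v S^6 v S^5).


For a wedge of spheres, H_k (k>0) is free on one generator per sphere of dimension k.
Spheres of dimension 5: count = 5.
b_5 = 5

5


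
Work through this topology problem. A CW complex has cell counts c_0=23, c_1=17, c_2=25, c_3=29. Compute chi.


chi = sum_k (-1)^k c_k.
= (-1)^0*23 + (-1)^1*17 + (-1)^2*25 + (-1)^3*29
= (23) + (-17) + (25) + (-29)
= 2

2


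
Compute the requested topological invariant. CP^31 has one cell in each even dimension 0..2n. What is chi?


CP^31 has one cell in each even dimension 0, 2, ..., 2*31 (31+1 cells total).
All cells are even-dimensional, so chi = number of cells.
chi = 31 + 1 = 32

32


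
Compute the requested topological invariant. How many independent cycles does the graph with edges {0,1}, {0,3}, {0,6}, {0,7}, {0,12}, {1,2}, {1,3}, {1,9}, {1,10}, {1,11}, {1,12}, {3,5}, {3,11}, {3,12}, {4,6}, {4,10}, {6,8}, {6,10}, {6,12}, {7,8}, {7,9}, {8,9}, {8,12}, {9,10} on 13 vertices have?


b_1 = E - V + (number of components).
E = 24, V = 13, components = 1.
b_1 = 24 - 13 + 1 = 12

12


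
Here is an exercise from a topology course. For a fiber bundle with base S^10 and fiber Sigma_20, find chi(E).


chi(S^10) = 2 (n even), chi(Sigma_20) = 2 - 2*20 = -38.
chi(E) = 2 * (-38) = -76

-76


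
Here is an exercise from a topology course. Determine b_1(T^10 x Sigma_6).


pi_1(A x B) = pi_1(A) x pi_1(B); rank of abelianization = b_1.
b_1(T^10) = 10, b_1(Sigma_6) = 2*6 = 12.
b_1(product) = 10 + 12 = 22

22


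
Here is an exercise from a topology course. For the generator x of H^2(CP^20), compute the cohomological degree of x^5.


|x| = 2 in H^*(CP^n).
|x^5| = 5 * |x| = 5 * 2 = 10

10


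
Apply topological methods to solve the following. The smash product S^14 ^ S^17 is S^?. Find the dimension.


S^m ^ S^n = S^{m+n}.
k = 14 + 17 = 31

31


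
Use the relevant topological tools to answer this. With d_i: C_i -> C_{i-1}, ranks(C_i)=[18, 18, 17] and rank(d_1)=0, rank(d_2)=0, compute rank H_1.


rank H_k = rank(ker d_k) - rank(im d_{k+1}).
rank(ker d_1) = rank(C_1) - rank(d_1) = 18 - 0 = 18.
rank(im d_{1+1}) = 0.
rank H_1 = 18 - 0 = 18

18


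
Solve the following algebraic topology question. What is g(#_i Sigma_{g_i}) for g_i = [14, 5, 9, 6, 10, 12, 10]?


Genus is additive under connected sum of orientable surfaces.
g = 14 + 5 + 9 + 6 + 10 + 12 + 10 = 66

66


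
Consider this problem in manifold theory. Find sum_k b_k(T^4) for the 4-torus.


b_k(T^4) = C(4,k), so the sum over k is sum_k C(4,k) = 2^4.
Total = 2^4 = 16

16


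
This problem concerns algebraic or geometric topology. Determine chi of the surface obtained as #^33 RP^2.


For a non-orientable closed surface with k crosscaps: chi = 2 - k.
Here k = 33.
chi = 2 - 33 = -31

-31


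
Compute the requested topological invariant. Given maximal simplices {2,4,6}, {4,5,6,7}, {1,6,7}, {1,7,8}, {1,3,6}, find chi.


Enumerate all faces; f-vector: f_0=8, f_1=14, f_2=8, f_3=1.
chi = sum (-1)^k f_k = 1

1


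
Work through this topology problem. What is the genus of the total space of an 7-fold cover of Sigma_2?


For an n-sheeted cover: chi(E) = n * chi(B).
chi(Sigma_2) = 2 - 2*2 = -2.
chi(E) = 7 * (-2) = -14.
genus(E) = (2 - chi(E))/2 = (2 - (-14))/2 = 16/2 = 8

8


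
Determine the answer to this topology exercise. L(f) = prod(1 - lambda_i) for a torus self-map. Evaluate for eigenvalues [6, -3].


For a torus self-map: L(f) = det(I - A) where A acts on H_1.
L(f) = (1-6) * (1--3) = -5 * 4 = -20

-20


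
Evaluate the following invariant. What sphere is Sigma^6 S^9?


Each suspension raises dimension by 1: Sigma S^n = S^{n+1}.
Sigma^6 S^9 = S^{9+6} = S^15

15


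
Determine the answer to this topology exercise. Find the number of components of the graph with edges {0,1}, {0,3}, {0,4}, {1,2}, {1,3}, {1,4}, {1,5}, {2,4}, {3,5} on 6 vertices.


Run DFS/union-find over 6 vertices.
V = 6, E = 9.
Number of components = 1

1


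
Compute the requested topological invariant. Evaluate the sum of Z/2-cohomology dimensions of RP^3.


H^k(RP^3; Z/2) = Z/2 for each 0 <= k <= 3.
Total dimension = 3 + 1 = 4

4


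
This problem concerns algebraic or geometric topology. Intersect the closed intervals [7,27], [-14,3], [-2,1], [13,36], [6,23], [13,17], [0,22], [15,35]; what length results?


Intersection = [max(a_i), min(b_i)] = [15, 1].
Since 15 > 1, the intersection is empty.
Length = 0

0


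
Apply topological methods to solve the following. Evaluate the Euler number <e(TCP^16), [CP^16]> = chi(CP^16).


For any closed oriented manifold, <e(TM),[M]> = chi(M).
chi(CP^16) = 16+1 = 17

17


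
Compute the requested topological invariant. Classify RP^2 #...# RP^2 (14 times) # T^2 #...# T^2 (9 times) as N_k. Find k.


Since a >= 1, the sum is non-orientable; each T^2 can be replaced by RP^2 # RP^2 (since T^2#RP^2 = 3RP^2).
Total crosscaps k = 14 + 2*9 = 32.
Check via chi: chi = 14*1 + 9*0 - (14+9-1)*2 = -30 = 2 - k = -30. Consistent.

32


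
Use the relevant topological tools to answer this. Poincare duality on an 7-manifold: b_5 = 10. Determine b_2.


Poincare duality for closed orientable n-manifolds: b_k = b_{n-k}.
Here n = 7, so b_2 = b_5 = 10

10


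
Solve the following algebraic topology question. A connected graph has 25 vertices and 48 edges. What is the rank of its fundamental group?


For a connected graph: rank(pi_1) = b_1 = E - V + 1 = 1 - chi.
chi = V - E = 25 - 48 = -23.
rank = 1 - (-23) = 48 - 25 + 1 = 24

24


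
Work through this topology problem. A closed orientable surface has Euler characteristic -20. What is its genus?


chi = 2 - 2g for closed orientable surfaces.
-20 = 2 - 2g
2g = 2 - (-20) = 22
g = 11

11


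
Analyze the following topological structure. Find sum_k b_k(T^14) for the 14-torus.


b_k(T^14) = C(14,k), so the sum over k is sum_k C(14,k) = 2^14.
Total = 2^14 = 16384

16384


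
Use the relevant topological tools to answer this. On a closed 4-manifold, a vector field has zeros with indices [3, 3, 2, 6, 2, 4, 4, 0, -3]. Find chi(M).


Poincare-Hopf: chi(M) = sum of indices of zeros.
chi = (3) + (3) + (2) + (6) + (2) + (4) + (4) + (0) + (-3) = 21

21


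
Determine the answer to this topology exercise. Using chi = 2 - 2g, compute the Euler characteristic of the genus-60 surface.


For a closed orientable surface of genus g: chi = 2 - 2g.
Here g = 60.
chi = 2 - 2*60 = 2 - 120 = -118

-118


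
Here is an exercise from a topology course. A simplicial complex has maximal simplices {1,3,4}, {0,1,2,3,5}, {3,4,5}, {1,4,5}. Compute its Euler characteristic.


Enumerate all faces; f-vector: f_0=6, f_1=13, f_2=13, f_3=5, f_4=1.
chi = sum (-1)^k f_k = 2

2


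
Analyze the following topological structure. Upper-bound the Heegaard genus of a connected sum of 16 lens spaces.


Heegaard genus satisfies g(A#B) <= g(A) + g(B).
Each lens space has g = 1.
Upper bound: 16 * 1 = 16

16


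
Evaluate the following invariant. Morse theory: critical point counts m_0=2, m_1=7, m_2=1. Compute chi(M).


Morse theory: chi(M) = sum_k (-1)^k m_k where m_k = #(index-k critical points).
= (2) + (-7) + (1) = -4

-4


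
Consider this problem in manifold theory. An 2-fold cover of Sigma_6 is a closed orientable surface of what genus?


For an n-sheeted cover: chi(E) = n * chi(B).
chi(Sigma_6) = 2 - 2*6 = -10.
chi(E) = 2 * (-10) = -20.
genus(E) = (2 - chi(E))/2 = (2 - (-20))/2 = 22/2 = 11

11


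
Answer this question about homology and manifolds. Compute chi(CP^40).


CP^40 has one cell in each even dimension 0, 2, ..., 2*40 (40+1 cells total).
All cells are even-dimensional, so chi = number of cells.
chi = 40 + 1 = 41

41


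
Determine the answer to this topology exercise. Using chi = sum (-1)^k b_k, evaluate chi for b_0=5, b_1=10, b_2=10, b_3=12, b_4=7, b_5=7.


chi = sum_k (-1)^k b_k.
= (5) + (-10) + (10) + (-12) + (7) + (-7)
= -7

-7


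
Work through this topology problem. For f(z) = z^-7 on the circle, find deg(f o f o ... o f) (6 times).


deg(f) = -7. Degree is multiplicative: deg(f^6) = (deg f)^6.
deg(f^6) = (-7)^6 = 117649

117649


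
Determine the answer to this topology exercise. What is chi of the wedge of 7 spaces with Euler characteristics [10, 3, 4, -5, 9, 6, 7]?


chi(A v B) = chi(A) + chi(B) - 1 (one point identified).
For 7 spaces: chi = (sum chi_i) - (7 - 1).
sum = 34; chi = 34 - 6 = 28

28


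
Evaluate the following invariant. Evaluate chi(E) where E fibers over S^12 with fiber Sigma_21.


chi(S^12) = 2 (n even), chi(Sigma_21) = 2 - 2*21 = -40.
chi(E) = 2 * (-40) = -80

-80


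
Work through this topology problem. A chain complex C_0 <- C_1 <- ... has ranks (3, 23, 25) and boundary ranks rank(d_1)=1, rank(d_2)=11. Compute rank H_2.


rank H_k = rank(ker d_k) - rank(im d_{k+1}).
rank(ker d_2) = rank(C_2) - rank(d_2) = 25 - 11 = 14.
rank(im d_{2+1}) = 0.
rank H_2 = 14 - 0 = 14

14


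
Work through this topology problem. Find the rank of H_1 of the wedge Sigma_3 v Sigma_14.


For a wedge: H_1(A v B) = H_1(A) + H_1(B).
b_1(Sigma_3) = 6, b_1(Sigma_14) = 28.
b_1 = 6 + 28 = 34

34


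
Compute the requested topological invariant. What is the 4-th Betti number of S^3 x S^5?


Each S^d has Poincare polynomial 1 + t^d.
The product S^3 x S^5 has Poincare polynomial prod(1+t^d_i).
Expanding: b_0=1, b_3=1, b_5=1, b_8=1.
b_4 = 0

0


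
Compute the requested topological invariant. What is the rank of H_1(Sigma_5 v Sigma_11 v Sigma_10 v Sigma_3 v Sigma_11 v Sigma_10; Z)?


For a wedge X v Y: reduced H_k(X v Y) = H_k(X) + H_k(Y).
Each Sigma_g contributes b_1 = 2g.
b_1 = 10 + 22 + 20 + 6 + 22 + 20 = 100

100


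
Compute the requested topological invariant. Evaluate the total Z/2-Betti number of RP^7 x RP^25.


dim H^*(RP^n; Z/2) = n+1 (one Z/2 in each degree 0..n).
Total Betti number is multiplicative.
Total = (7+1) * (25+1) = 8 * 26 = 208

208


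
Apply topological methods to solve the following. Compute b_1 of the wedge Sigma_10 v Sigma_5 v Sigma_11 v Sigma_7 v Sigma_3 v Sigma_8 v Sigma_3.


For a wedge X v Y: reduced H_k(X v Y) = H_k(X) + H_k(Y).
Each Sigma_g contributes b_1 = 2g.
b_1 = 20 + 10 + 22 + 14 + 6 + 16 + 6 = 94

94


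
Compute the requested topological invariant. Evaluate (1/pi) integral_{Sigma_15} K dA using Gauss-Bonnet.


Gauss-Bonnet: integral K dA = 2*pi*chi(M).
chi(Sigma_15) = 2 - 2*15 = -28.
(integral K dA)/pi = 2*chi = 2*(-28) = -56

-56


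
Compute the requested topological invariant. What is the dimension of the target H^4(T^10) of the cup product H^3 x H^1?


Cup product: H^p x H^q -> H^{p+q}; here p+q = 3+1 = 4.
rank H^k(T^n) = C(n,k).
C(10,4) = 210

210


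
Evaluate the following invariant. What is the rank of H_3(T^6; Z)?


By the Kunneth formula, b_k(T^n) = C(n,k).
b_3(T^6) = C(6,3).
C(6,3) = 6!/(3!*3!) = 20

20


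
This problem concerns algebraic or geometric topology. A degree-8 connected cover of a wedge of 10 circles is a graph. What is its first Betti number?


Nielsen-Schreier: an index-n subgroup of F_r is free of rank 1 + n(r-1).
Equivalently: chi(cover) = n*chi(base); chi(vee_r S^1) = 1 - 10 = -9.
chi(E) = 8*(-9) = -72; rank = 1 - chi(E) = 1 - (-72) = 73.
rank = 1 + 8*(10-1) = 1 + 72 = 73

73


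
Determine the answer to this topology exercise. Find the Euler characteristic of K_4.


K_4: V = 4, E = C(4,2) = 6.
chi = V - E = 4 - 6 = -2

-2


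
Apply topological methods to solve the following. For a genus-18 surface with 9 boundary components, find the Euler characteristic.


For a compact orientable surface with genus g and b boundary components: chi = 2 - 2g - b.
chi = 2 - 2*18 - 9 = 2 - 36 - 9 = -43

-43


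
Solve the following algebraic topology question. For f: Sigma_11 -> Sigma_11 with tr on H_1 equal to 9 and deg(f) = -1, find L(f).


L(f) = tr(f_0*) - tr(f_1*) + tr(f_2*).
= 1 - (9) + (-1)
= -9

-9


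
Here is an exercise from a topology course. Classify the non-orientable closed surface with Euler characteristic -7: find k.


chi = 2 - k for closed non-orientable surfaces with k crosscaps.
-7 = 2 - k
k = 2 - (-7) = 9

9


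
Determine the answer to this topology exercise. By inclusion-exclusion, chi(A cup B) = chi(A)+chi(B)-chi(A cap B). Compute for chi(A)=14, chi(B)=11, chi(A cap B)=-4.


chi(A cup B) = chi(A) + chi(B) - chi(A cap B)
= 14 + (11) - (-4)
= 29

29


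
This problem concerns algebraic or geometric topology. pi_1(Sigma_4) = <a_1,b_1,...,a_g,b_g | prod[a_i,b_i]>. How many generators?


Standard presentation: pi_1(Sigma_g) = <a_1,b_1,...,a_g,b_g | [a_1,b_1]...[a_g,b_g] = 1>.
Number of generators = 2g = 2*4 = 8

8


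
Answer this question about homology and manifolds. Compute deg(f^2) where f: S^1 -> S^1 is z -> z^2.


deg(f) = 2. Degree is multiplicative: deg(f^2) = (deg f)^2.
deg(f^2) = (2)^2 = 4

4


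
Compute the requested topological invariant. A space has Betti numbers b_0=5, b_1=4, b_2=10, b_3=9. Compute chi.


chi = sum_k (-1)^k b_k.
= (5) + (-4) + (10) + (-9)
= 2

2


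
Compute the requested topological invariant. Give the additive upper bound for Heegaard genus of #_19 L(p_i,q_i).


Heegaard genus satisfies g(A#B) <= g(A) + g(B).
Each lens space has g = 1.
Upper bound: 19 * 1 = 19

19


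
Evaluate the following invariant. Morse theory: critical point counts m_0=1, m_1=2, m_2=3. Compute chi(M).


Morse theory: chi(M) = sum_k (-1)^k m_k where m_k = #(index-k critical points).
= (1) + (-2) + (3) = 2

2


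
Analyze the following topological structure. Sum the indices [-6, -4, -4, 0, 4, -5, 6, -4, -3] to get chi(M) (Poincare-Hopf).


Poincare-Hopf: chi(M) = sum of indices of zeros.
chi = (-6) + (-4) + (-4) + (0) + (4) + (-5) + (6) + (-4) + (-3) = -16

-16


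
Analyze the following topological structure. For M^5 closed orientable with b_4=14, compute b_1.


Poincare duality for closed orientable n-manifolds: b_k = b_{n-k}.
Here n = 5, so b_1 = b_4 = 14

14


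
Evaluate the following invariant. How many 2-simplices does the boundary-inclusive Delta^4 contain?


Delta^4 has 4+1 vertices. A 2-face is a choice of 2+1 vertices.
f_2 = C(4+1, 2+1) = C(5,3) = 10

10


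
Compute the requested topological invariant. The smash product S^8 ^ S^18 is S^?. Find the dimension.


S^m ^ S^n = S^{m+n}.
k = 8 + 18 = 26

26


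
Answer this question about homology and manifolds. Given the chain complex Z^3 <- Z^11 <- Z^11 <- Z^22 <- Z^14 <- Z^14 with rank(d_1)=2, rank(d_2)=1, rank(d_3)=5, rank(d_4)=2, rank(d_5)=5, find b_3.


rank H_k = rank(ker d_k) - rank(im d_{k+1}).
rank(ker d_3) = rank(C_3) - rank(d_3) = 22 - 5 = 17.
rank(im d_{3+1}) = 2.
rank H_3 = 17 - 2 = 15

15


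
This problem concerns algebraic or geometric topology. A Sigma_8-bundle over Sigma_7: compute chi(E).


For a fiber bundle F -> E -> B (with CW structure): chi(E) = chi(B) * chi(F).
chi(Sigma_7) = -12, chi(Sigma_8) = -14.
chi(E) = (-12) * (-14) = 168

168


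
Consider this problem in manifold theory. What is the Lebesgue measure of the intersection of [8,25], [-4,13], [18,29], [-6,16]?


Intersection = [max(a_i), min(b_i)] = [18, 13].
Since 18 > 13, the intersection is empty.
Length = 0

0


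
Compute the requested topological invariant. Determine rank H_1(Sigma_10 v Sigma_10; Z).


For a wedge: H_1(A v B) = H_1(A) + H_1(B).
b_1(Sigma_10) = 20, b_1(Sigma_10) = 20.
b_1 = 20 + 20 = 40

40


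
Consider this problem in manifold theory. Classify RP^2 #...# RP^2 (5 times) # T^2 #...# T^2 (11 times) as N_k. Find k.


Since a >= 1, the sum is non-orientable; each T^2 can be replaced by RP^2 # RP^2 (since T^2#RP^2 = 3RP^2).
Total crosscaps k = 5 + 2*11 = 27.
Check via chi: chi = 5*1 + 11*0 - (5+11-1)*2 = -25 = 2 - k = -25. Consistent.

27


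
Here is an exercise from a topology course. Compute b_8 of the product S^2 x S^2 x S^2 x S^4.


Each S^d has Poincare polynomial 1 + t^d.
The product S^2 x S^2 x S^2 x S^4 has Poincare polynomial prod(1+t^d_i).
Expanding: b_0=1, b_2=3, b_4=4, b_6=4, b_8=3, b_10=1.
b_8 = 3

3


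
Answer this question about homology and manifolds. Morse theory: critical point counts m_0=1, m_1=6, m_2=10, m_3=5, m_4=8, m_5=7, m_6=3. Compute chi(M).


Morse theory: chi(M) = sum_k (-1)^k m_k where m_k = #(index-k critical points).
= (1) + (-6) + (10) + (-5) + (8) + (-7) + (3) = 4

4


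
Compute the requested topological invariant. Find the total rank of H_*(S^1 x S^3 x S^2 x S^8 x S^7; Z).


Total Betti number is multiplicative under products.
Each S^d (d>=1) has total Betti number 2.
There are 5 sphere factors.
Total = 2^5 = 32

32


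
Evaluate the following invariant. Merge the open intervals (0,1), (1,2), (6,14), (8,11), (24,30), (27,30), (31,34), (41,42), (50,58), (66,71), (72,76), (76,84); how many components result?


Sort and merge overlapping open intervals.
Merged: (0,1), (1,2), (6,14), (24,30), (31,34), (41,42), (50,58), (66,71), (72,76), (76,84).
Number of components = 10

10


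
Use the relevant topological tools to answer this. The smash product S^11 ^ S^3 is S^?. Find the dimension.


S^m ^ S^n = S^{m+n}.
k = 11 + 3 = 14

14


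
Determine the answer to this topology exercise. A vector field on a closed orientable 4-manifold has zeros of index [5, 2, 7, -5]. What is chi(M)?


Poincare-Hopf: chi(M) = sum of indices of zeros.
chi = (5) + (2) + (7) + (-5) = 9

9


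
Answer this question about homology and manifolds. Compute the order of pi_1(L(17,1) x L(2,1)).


pi_1(X x Y) = pi_1(X) x pi_1(Y).
pi_1(L(17,1)) = Z/17, pi_1(L(2,1)) = Z/2.
|Z/17 x Z/2| = 17 * 2 = 34

34


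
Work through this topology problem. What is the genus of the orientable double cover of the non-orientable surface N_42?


chi(N_42) = 2 - 42 = -40.
Double cover: chi(Sigma_g) = 2 * chi(N_42) = 2*(-40) = -80.
2 - 2g = -80, so g = (2 - (-80))/2 = 82/2 = 41

41


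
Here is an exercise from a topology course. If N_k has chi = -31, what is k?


chi = 2 - k for closed non-orientable surfaces with k crosscaps.
-31 = 2 - k
k = 2 - (-31) = 33

33


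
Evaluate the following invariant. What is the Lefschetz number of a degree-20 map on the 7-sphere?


On S^7: L(f) = tr(f_0*) + (-1)^7 tr(f_7*) = 1 + (-1)^7 * deg(f).
L(f) = 1 + (-1)^7 * 20 = 1 + -20 = -19

-19


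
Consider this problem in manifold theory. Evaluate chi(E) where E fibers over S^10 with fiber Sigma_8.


chi(S^10) = 2 (n even), chi(Sigma_8) = 2 - 2*8 = -14.
chi(E) = 2 * (-14) = -28

-28
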